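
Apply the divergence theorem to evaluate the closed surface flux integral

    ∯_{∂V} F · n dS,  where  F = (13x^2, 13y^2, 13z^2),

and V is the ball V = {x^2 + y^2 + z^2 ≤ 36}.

By the divergence theorem,

    ∯_{∂V} F · n dS = ∭_V (∇ · F) dV.

Compute the divergence:
    ∇ · F = ∂F_x/∂x + ∂F_y/∂y + ∂F_z/∂z = 26x + 26y + 26z.

In spherical coordinates, x = ρ sin(φ) cos(θ), y = ρ sin(φ) sin(θ), z = ρ cos(φ), dV = ρ^2 sin(φ) dρ dφ dθ, with 0 ≤ ρ ≤ 6, 0 ≤ φ ≤ π, 0 ≤ θ ≤ 2π.

The integrand, after substitution and multiplying by the volume element, becomes (26ρ (sqrt(2)sin(φ)sin(θ + π/4) + cos(φ))) · ρ^2 sin(φ), so

    ∭_V (∇·F) dV = ∫_0^{2π} ∫_0^{π} ∫_0^{6} (26ρ (sqrt(2)sin(φ)sin(θ + π/4) + cos(φ))) · ρ^2 sin(φ) dρ dφ dθ.

Inner (ρ from 0 to 6): 8424(sqrt(2)sin(φ)sin(θ + π/4) + cos(φ))sin(φ).
Middle (φ from 0 to π): 4212sqrt(2)π sin(θ + π/4).
Outer (θ from 0 to 2π): 0.

Therefore ∯_{∂V} F · n dS = 0.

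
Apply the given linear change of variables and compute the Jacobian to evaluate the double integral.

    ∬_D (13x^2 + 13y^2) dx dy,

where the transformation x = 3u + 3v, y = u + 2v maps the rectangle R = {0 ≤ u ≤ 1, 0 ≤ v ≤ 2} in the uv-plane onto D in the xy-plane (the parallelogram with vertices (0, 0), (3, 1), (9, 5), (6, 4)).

Compute the Jacobian determinant of (x, y) with respect to (u, v):

    ∂(x,y)/∂(u,v) = | 3  3 | = (3)(2) - (3)(1) = 3.
                   | 1  2 |

Its absolute value is |J| = 3 (the area scaling factor).

Substituting x = 3u + 3v, y = u + 2v into the integrand,

    13x^2 + 13y^2 → 130u^2 + 286u v + 169v^2,

so the integral becomes

    ∬_R (130u^2 + 286u v + 169v^2) · |J| du dv = ∫_0^1 ∫_0^2 (390u^2 + 858u v + 507v^2) dv du.

Inner (v): 780u^2 + 1716u + 1352.
Outer (u): 2470.

Therefore ∬_D (13x^2 + 13y^2) dx dy = 2470.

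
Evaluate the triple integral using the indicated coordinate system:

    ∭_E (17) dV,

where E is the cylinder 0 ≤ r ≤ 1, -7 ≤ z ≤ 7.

In cylindrical coordinates, x = r cos(θ), y = r sin(θ), z = z, and dV = r dr dθ dz.

The integrand becomes 17, so

    ∭_E (17) dV = ∫_{0}^{2π} ∫_{0}^{1} ∫_{-7}^{7} (17) · r dz dr dθ.

Inner (z): 238r.
Middle (r from 0 to 1): 119.
Outer (θ): 238π.

Therefore the triple integral equals 238π.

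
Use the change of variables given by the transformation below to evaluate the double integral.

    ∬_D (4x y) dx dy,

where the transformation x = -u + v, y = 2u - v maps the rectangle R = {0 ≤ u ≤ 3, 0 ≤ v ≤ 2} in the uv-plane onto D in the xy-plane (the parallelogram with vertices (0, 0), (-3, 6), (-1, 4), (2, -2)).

Compute the Jacobian determinant of (x, y) with respect to (u, v):

    ∂(x,y)/∂(u,v) = | -1  1 | = (-1)(-1) - (1)(2) = -1.
                   | 2  -1 |

Its absolute value is |J| = 1 (the area scaling factor).

Substituting x = -u + v, y = 2u - v into the integrand,

    4x y → -8u^2 + 12u v - 4v^2,

so the integral becomes

    ∬_R (-8u^2 + 12u v - 4v^2) · |J| du dv = ∫_0^3 ∫_0^2 (-8u^2 + 12u v - 4v^2) dv du.

Inner (v): -16u^2 + 24u - 32/3.
Outer (u): -68.

Therefore ∬_D (4x y) dx dy = -68.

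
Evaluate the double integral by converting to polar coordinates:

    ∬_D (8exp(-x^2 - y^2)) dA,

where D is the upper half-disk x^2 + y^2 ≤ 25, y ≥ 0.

The region D is 0 ≤ r ≤ 5, 0 ≤ θ ≤ π in polar coordinates, where x = r cos(θ), y = r sin(θ), and dA = r dr dθ.

Under the substitution, the integrand becomes 8exp(-r^2), so

    ∬_D (8exp(-x^2 - y^2)) dA = ∫_{0}^{π} ∫_{0}^{5} (8exp(-r^2)) · r dr dθ.

Inner integral (in r): ∫_{0}^{5} (8exp(-r^2)) · r dr = 4 - 4exp(-25).

Outer integral (in θ): ∫_{0}^{π} (4 - 4exp(-25)) dθ = -4π exp(-25) + 4π.

Therefore ∬_D (8exp(-x^2 - y^2)) dA = -4π exp(-25) + 4π.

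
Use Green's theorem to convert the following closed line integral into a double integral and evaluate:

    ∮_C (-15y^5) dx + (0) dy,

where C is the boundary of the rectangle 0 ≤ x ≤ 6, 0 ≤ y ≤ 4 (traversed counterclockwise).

Green's theorem converts the closed line integral into a double integral over the enclosed region D:

    ∮_C P dx + Q dy = ∬_D (∂Q/∂x - ∂P/∂y) dA.

Here P = -15y^5, Q = 0, so

    ∂Q/∂x = 0,    ∂P/∂y = -75y^4,
    ∂Q/∂x - ∂P/∂y = 75y^4.

D is the region 0 ≤ x ≤ 6, 0 ≤ y ≤ 4. Evaluating the double integral:

    ∬_D (75y^4) dA = ∫_0^{6} ∫_0^{4} (75y^4) dy dx.

Inner (y from 0 to 4): 15360.
Outer (x from 0 to 6): 92160.

Therefore ∮_C P dx + Q dy = 92160.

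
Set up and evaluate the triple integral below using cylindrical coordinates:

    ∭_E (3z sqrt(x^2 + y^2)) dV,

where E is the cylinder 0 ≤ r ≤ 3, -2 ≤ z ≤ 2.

In cylindrical coordinates, x = r cos(θ), y = r sin(θ), z = z, and dV = r dr dθ dz.

The integrand becomes 3r z, so

    ∭_E (3z sqrt(x^2 + y^2)) dV = ∫_{0}^{2π} ∫_{0}^{3} ∫_{-2}^{2} (3r z) · r dz dr dθ.

Inner (z): 0.
Middle (r from 0 to 3): 0.
Outer (θ): 0.

Therefore the triple integral equals 0.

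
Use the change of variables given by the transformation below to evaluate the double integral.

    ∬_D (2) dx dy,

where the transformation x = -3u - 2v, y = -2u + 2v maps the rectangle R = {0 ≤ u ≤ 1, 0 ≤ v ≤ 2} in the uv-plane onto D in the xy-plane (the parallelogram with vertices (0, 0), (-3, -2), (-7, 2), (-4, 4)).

Compute the Jacobian determinant of (x, y) with respect to (u, v):

    ∂(x,y)/∂(u,v) = | -3  -2 | = (-3)(2) - (-2)(-2) = -10.
                   | -2  2 |

Its absolute value is |J| = 10 (the area scaling factor).

Substituting x = -3u - 2v, y = -2u + 2v into the integrand,

    2 → 2,

so the integral becomes

    ∬_R (2) · |J| du dv = ∫_0^1 ∫_0^2 (20) dv du.

Inner (v): 40.
Outer (u): 40.

Therefore ∬_D (2) dx dy = 40.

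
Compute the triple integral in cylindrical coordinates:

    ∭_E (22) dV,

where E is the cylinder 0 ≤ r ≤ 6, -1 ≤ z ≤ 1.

In cylindrical coordinates, x = r cos(θ), y = r sin(θ), z = z, and dV = r dr dθ dz.

The integrand becomes 22, so

    ∭_E (22) dV = ∫_{0}^{2π} ∫_{0}^{6} ∫_{-1}^{1} (22) · r dz dr dθ.

Inner (z): 44r.
Middle (r from 0 to 6): 792.
Outer (θ): 1584π.

Therefore the triple integral equals 1584π.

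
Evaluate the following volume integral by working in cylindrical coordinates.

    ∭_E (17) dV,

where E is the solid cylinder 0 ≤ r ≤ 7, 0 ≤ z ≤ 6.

In cylindrical coordinates, x = r cos(θ), y = r sin(θ), z = z, and dV = r dr dθ dz.

The integrand becomes 17, so

    ∭_E (17) dV = ∫_{0}^{2π} ∫_{0}^{7} ∫_{0}^{6} (17) · r dz dr dθ.

Inner (z): 102r.
Middle (r from 0 to 7): 2499.
Outer (θ): 4998π.

Therefore the triple integral equals 4998π.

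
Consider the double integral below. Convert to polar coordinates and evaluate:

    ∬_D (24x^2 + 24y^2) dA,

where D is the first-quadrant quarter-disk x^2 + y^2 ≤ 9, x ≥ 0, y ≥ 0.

The region D is 0 ≤ r ≤ 3, 0 ≤ θ ≤ π/2 in polar coordinates, where x = r cos(θ), y = r sin(θ), and dA = r dr dθ.

Under the substitution, the integrand becomes 24r^2, so

    ∬_D (24x^2 + 24y^2) dA = ∫_{0}^{π/2} ∫_{0}^{3} (24r^2) · r dr dθ.

Inner integral (in r): ∫_{0}^{3} (24r^2) · r dr = 486.

Outer integral (in θ): ∫_{0}^{π/2} (486) dθ = 243π.

Therefore ∬_D (24x^2 + 24y^2) dA = 243π.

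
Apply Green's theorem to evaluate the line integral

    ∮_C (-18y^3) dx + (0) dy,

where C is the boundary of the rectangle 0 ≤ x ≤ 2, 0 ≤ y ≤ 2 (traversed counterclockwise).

Green's theorem converts the closed line integral into a double integral over the enclosed region D:

    ∮_C P dx + Q dy = ∬_D (∂Q/∂x - ∂P/∂y) dA.

Here P = -18y^3, Q = 0, so

    ∂Q/∂x = 0,    ∂P/∂y = -54y^2,
    ∂Q/∂x - ∂P/∂y = 54y^2.

D is the region 0 ≤ x ≤ 2, 0 ≤ y ≤ 2. Evaluating the double integral:

    ∬_D (54y^2) dA = ∫_0^{2} ∫_0^{2} (54y^2) dy dx.

Inner (y from 0 to 2): 144.
Outer (x from 0 to 2): 288.

Therefore ∮_C P dx + Q dy = 288.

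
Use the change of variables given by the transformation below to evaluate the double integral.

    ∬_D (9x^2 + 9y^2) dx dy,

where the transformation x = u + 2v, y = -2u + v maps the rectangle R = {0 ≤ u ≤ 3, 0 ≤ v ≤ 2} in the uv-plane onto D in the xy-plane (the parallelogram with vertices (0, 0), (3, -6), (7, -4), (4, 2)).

Compute the Jacobian determinant of (x, y) with respect to (u, v):

    ∂(x,y)/∂(u,v) = | 1  2 | = (1)(1) - (2)(-2) = 5.
                   | -2  1 |

Its absolute value is |J| = 5 (the area scaling factor).

Substituting x = u + 2v, y = -2u + v into the integrand,

    9x^2 + 9y^2 → 45u^2 + 45v^2,

so the integral becomes

    ∬_R (45u^2 + 45v^2) · |J| du dv = ∫_0^3 ∫_0^2 (225u^2 + 225v^2) dv du.

Inner (v): 450u^2 + 600.
Outer (u): 5850.

Therefore ∬_D (9x^2 + 9y^2) dx dy = 5850.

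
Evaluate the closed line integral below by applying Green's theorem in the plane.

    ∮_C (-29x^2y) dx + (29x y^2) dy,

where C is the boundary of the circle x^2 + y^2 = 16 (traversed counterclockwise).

Green's theorem converts the closed line integral into a double integral over the enclosed region D:

    ∮_C P dx + Q dy = ∬_D (∂Q/∂x - ∂P/∂y) dA.

Here P = -29x^2y, Q = 29x y^2, so

    ∂Q/∂x = 29y^2,    ∂P/∂y = -29x^2,
    ∂Q/∂x - ∂P/∂y = 29x^2 + 29y^2.

D is the region x^2 + y^2 ≤ 16. Evaluating the double integral:

In polar coordinates (x = r cos θ, y = r sin θ, dA = r dr dθ) the integrand becomes 29r^2, so

    ∬_D (29x^2 + 29y^2) dA = ∫_0^{2π} ∫_0^{4} (29r^2) · r dr dθ.

Inner (r from 0 to 4): 1856.
Outer (θ from 0 to 2π): 3712π.

Therefore ∮_C P dx + Q dy = 3712π.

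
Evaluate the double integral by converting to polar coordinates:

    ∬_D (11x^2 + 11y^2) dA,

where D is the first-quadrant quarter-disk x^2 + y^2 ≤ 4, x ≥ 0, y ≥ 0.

The region D is 0 ≤ r ≤ 2, 0 ≤ θ ≤ π/2 in polar coordinates, where x = r cos(θ), y = r sin(θ), and dA = r dr dθ.

Under the substitution, the integrand becomes 11r^2, so

    ∬_D (11x^2 + 11y^2) dA = ∫_{0}^{π/2} ∫_{0}^{2} (11r^2) · r dr dθ.

Inner integral (in r): ∫_{0}^{2} (11r^2) · r dr = 44.

Outer integral (in θ): ∫_{0}^{π/2} (44) dθ = 22π.

Therefore ∬_D (11x^2 + 11y^2) dA = 22π.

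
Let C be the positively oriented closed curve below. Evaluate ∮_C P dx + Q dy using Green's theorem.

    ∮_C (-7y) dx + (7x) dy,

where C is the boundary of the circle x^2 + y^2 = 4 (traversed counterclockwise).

Green's theorem converts the closed line integral into a double integral over the enclosed region D:

    ∮_C P dx + Q dy = ∬_D (∂Q/∂x - ∂P/∂y) dA.

Here P = -7y, Q = 7x, so

    ∂Q/∂x = 7,    ∂P/∂y = -7,
    ∂Q/∂x - ∂P/∂y = 14.

D is the region x^2 + y^2 ≤ 4. Evaluating the double integral:

In polar coordinates (x = r cos θ, y = r sin θ, dA = r dr dθ) the integrand becomes 14, so

    ∬_D (14) dA = ∫_0^{2π} ∫_0^{2} (14) · r dr dθ.

Inner (r from 0 to 2): 28.
Outer (θ from 0 to 2π): 56π.

Therefore ∮_C P dx + Q dy = 56π.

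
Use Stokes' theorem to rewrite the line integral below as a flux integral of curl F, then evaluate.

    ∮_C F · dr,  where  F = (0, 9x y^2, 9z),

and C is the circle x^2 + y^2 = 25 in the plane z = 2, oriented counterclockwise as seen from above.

Let S be the flat disk x^2 + y^2 ≤ 25 in the plane z = 2, with upward unit normal n̂ = ẑ. By Stokes' theorem,

    ∮_C F · dr = ∬_S (∇ × F) · n̂ dS = ∬_D (curl F)_z dA,

where D is the disk x^2 + y^2 ≤ 25.

Compute the curl of F = (0, 9x y^2, 9z):
    (∇ × F)_x = ∂F_z/∂y - ∂F_y/∂z = 0,
    (∇ × F)_y = ∂F_x/∂z - ∂F_z/∂x = 0,
    (∇ × F)_z = ∂F_y/∂x - ∂F_x/∂y = 9y^2.

On z = 2, (curl F)_z = 9y^2.

Convert to polar (x = r cos θ, y = r sin θ, dA = r dr dθ); the integrand becomes 9r^2sin(θ)^2, so

    ∬_D (curl F)_z dA = ∫_0^{2π} ∫_0^{5} (9r^2sin(θ)^2) · r dr dθ.

Inner (r from 0 to 5): 5625sin(θ)^2/4.
Outer (θ from 0 to 2π): 5625π/4.

Therefore ∮_C F · dr = 5625π/4.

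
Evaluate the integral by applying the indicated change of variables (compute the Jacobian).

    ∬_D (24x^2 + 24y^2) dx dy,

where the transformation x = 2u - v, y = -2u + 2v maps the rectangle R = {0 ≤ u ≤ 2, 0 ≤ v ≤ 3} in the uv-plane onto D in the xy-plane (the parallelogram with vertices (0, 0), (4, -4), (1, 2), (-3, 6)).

Compute the Jacobian determinant of (x, y) with respect to (u, v):

    ∂(x,y)/∂(u,v) = | 2  -1 | = (2)(2) - (-1)(-2) = 2.
                   | -2  2 |

Its absolute value is |J| = 2 (the area scaling factor).

Substituting x = 2u - v, y = -2u + 2v into the integrand,

    24x^2 + 24y^2 → 192u^2 - 288u v + 120v^2,

so the integral becomes

    ∬_R (192u^2 - 288u v + 120v^2) · |J| du dv = ∫_0^2 ∫_0^3 (384u^2 - 576u v + 240v^2) dv du.

Inner (v): 1152u^2 - 2592u + 2160.
Outer (u): 2208.

Therefore ∬_D (24x^2 + 24y^2) dx dy = 2208.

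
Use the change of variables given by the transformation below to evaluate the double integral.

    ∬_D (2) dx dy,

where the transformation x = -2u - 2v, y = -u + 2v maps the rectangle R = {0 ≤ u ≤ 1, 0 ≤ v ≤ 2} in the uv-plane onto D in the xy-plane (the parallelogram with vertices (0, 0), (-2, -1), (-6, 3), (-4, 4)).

Compute the Jacobian determinant of (x, y) with respect to (u, v):

    ∂(x,y)/∂(u,v) = | -2  -2 | = (-2)(2) - (-2)(-1) = -6.
                   | -1  2 |

Its absolute value is |J| = 6 (the area scaling factor).

Substituting x = -2u - 2v, y = -u + 2v into the integrand,

    2 → 2,

so the integral becomes

    ∬_R (2) · |J| du dv = ∫_0^1 ∫_0^2 (12) dv du.

Inner (v): 24.
Outer (u): 24.

Therefore ∬_D (2) dx dy = 24.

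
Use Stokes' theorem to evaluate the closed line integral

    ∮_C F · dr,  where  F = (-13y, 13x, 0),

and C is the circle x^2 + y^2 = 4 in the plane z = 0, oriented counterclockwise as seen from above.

Let S be the flat disk x^2 + y^2 ≤ 4 in the plane z = 0, with upward unit normal n̂ = ẑ. By Stokes' theorem,

    ∮_C F · dr = ∬_S (∇ × F) · n̂ dS = ∬_D (curl F)_z dA,

where D is the disk x^2 + y^2 ≤ 4.

Compute the curl of F = (-13y, 13x, 0):
    (∇ × F)_x = ∂F_z/∂y - ∂F_y/∂z = 0,
    (∇ × F)_y = ∂F_x/∂z - ∂F_z/∂x = 0,
    (∇ × F)_z = ∂F_y/∂x - ∂F_x/∂y = 26.

On z = 0, (curl F)_z = 26.

Convert to polar (x = r cos θ, y = r sin θ, dA = r dr dθ); the integrand becomes 26, so

    ∬_D (curl F)_z dA = ∫_0^{2π} ∫_0^{2} (26) · r dr dθ.

Inner (r from 0 to 2): 52.
Outer (θ from 0 to 2π): 104π.

Therefore ∮_C F · dr = 104π.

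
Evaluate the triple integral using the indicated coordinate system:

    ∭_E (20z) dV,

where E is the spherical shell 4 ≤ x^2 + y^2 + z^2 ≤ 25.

In spherical coordinates, x = ρ sin(φ) cos(θ), y = ρ sin(φ) sin(θ), z = ρ cos(φ), and dV = ρ^2 sin(φ) dρ dφ dθ.

The integrand becomes 20ρ cos(φ), so

    ∭_E (20z) dV = ∫_{0}^{2π} ∫_{0}^{π} ∫_{2}^{5} (20ρ cos(φ)) · ρ^2 sin(φ) dρ dφ dθ.

Inner (ρ): 3045sin(2φ)/2.
Middle (φ): 0.
Outer (θ): 0.

Therefore the triple integral equals 0.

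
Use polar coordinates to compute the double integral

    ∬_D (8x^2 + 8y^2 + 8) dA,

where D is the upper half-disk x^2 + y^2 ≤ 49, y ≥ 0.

The region D is 0 ≤ r ≤ 7, 0 ≤ θ ≤ π in polar coordinates, where x = r cos(θ), y = r sin(θ), and dA = r dr dθ.

Under the substitution, the integrand becomes 8r^2 + 8, so

    ∬_D (8x^2 + 8y^2 + 8) dA = ∫_{0}^{π} ∫_{0}^{7} (8r^2 + 8) · r dr dθ.

Inner integral (in r): ∫_{0}^{7} (8r^2 + 8) · r dr = 4998.

Outer integral (in θ): ∫_{0}^{π} (4998) dθ = 4998π.

Therefore ∬_D (8x^2 + 8y^2 + 8) dA = 4998π.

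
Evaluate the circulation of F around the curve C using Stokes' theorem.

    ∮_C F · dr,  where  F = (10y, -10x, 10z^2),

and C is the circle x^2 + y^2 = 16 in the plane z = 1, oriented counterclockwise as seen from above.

Let S be the flat disk x^2 + y^2 ≤ 16 in the plane z = 1, with upward unit normal n̂ = ẑ. By Stokes' theorem,

    ∮_C F · dr = ∬_S (∇ × F) · n̂ dS = ∬_D (curl F)_z dA,

where D is the disk x^2 + y^2 ≤ 16.

Compute the curl of F = (10y, -10x, 10z^2):
    (∇ × F)_x = ∂F_z/∂y - ∂F_y/∂z = 0,
    (∇ × F)_y = ∂F_x/∂z - ∂F_z/∂x = 0,
    (∇ × F)_z = ∂F_y/∂x - ∂F_x/∂y = -20.

On z = 1, (curl F)_z = -20.

Convert to polar (x = r cos θ, y = r sin θ, dA = r dr dθ); the integrand becomes -20, so

    ∬_D (curl F)_z dA = ∫_0^{2π} ∫_0^{4} (-20) · r dr dθ.

Inner (r from 0 to 4): -160.
Outer (θ from 0 to 2π): -320π.

Therefore ∮_C F · dr = -320π.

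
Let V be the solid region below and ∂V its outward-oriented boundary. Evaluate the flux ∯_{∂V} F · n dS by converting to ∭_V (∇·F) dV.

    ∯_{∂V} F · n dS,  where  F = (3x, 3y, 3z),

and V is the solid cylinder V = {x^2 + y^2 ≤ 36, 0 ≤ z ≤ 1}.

By the divergence theorem,

    ∯_{∂V} F · n dS = ∭_V (∇ · F) dV.

Compute the divergence:
    ∇ · F = ∂F_x/∂x + ∂F_y/∂y + ∂F_z/∂z = 3 + 3 + 3 = 9.

In cylindrical coordinates, x = r cos(θ), y = r sin(θ), z = z, dV = r dr dθ dz, with 0 ≤ r ≤ 6, 0 ≤ θ ≤ 2π, 0 ≤ z ≤ 1.

The integrand, after substitution and multiplying by the volume element, becomes (9) · r, so

    ∭_V (∇·F) dV = ∫_0^{2π} ∫_0^{6} ∫_0^{1} (9) · r dz dr dθ.

Inner (z from 0 to 1): 9r.
Middle (r from 0 to 6): 162.
Outer (θ from 0 to 2π): 324π.

Therefore ∯_{∂V} F · n dS = 324π.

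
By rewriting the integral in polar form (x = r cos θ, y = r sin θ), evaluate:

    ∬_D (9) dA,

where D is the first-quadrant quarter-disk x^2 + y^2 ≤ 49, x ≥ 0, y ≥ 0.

The region D is 0 ≤ r ≤ 7, 0 ≤ θ ≤ π/2 in polar coordinates, where x = r cos(θ), y = r sin(θ), and dA = r dr dθ.

Under the substitution, the integrand becomes 9, so

    ∬_D (9) dA = ∫_{0}^{π/2} ∫_{0}^{7} (9) · r dr dθ.

Inner integral (in r): ∫_{0}^{7} (9) · r dr = 441/2.

Outer integral (in θ): ∫_{0}^{π/2} (441/2) dθ = 441π/4.

Therefore ∬_D (9) dA = 441π/4.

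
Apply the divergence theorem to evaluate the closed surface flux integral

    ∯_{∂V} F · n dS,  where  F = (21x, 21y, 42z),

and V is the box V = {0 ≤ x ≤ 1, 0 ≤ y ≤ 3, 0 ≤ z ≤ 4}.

By the divergence theorem,

    ∯_{∂V} F · n dS = ∭_V (∇ · F) dV.

Compute the divergence:
    ∇ · F = ∂F_x/∂x + ∂F_y/∂y + ∂F_z/∂z = 21 + 21 + 42 = 84.

V is a rectangular box, so dV = dx dy dz with 0 ≤ x ≤ 1, 0 ≤ y ≤ 3, 0 ≤ z ≤ 4.

Integrate (84) over V as an iterated integral:

    ∭_V (∇·F) dV = ∫_0^{1} ∫_0^{3} ∫_0^{4} (84) dz dy dx.

Inner (z from 0 to 4): 336.
Middle (y from 0 to 3): 1008.
Outer (x from 0 to 1): 1008.

Therefore ∯_{∂V} F · n dS = 1008.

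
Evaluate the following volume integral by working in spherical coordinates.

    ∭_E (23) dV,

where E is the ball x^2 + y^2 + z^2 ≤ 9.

In spherical coordinates, x = ρ sin(φ) cos(θ), y = ρ sin(φ) sin(θ), z = ρ cos(φ), and dV = ρ^2 sin(φ) dρ dφ dθ.

The integrand becomes 23, so

    ∭_E (23) dV = ∫_{0}^{2π} ∫_{0}^{π} ∫_{0}^{3} (23) · ρ^2 sin(φ) dρ dφ dθ.

Inner (ρ): 207sin(φ).
Middle (φ): 414.
Outer (θ): 828π.

Therefore the triple integral equals 828π.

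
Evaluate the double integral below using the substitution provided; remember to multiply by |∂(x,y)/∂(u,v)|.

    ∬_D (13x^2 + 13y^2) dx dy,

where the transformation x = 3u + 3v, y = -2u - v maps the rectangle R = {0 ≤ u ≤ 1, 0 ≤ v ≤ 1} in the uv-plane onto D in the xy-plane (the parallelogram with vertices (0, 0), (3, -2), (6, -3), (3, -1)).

Compute the Jacobian determinant of (x, y) with respect to (u, v):

    ∂(x,y)/∂(u,v) = | 3  3 | = (3)(-1) - (3)(-2) = 3.
                   | -2  -1 |

Its absolute value is |J| = 3 (the area scaling factor).

Substituting x = 3u + 3v, y = -2u - v into the integrand,

    13x^2 + 13y^2 → 169u^2 + 286u v + 130v^2,

so the integral becomes

    ∬_R (169u^2 + 286u v + 130v^2) · |J| du dv = ∫_0^1 ∫_0^1 (507u^2 + 858u v + 390v^2) dv du.

Inner (v): 507u^2 + 429u + 130.
Outer (u): 1027/2.

Therefore ∬_D (13x^2 + 13y^2) dx dy = 1027/2.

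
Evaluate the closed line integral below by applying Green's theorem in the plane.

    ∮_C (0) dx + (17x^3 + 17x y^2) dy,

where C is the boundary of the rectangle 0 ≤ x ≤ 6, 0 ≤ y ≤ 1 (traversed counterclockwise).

Green's theorem converts the closed line integral into a double integral over the enclosed region D:

    ∮_C P dx + Q dy = ∬_D (∂Q/∂x - ∂P/∂y) dA.

Here P = 0, Q = 17x^3 + 17x y^2, so

    ∂Q/∂x = 51x^2 + 17y^2,    ∂P/∂y = 0,
    ∂Q/∂x - ∂P/∂y = 51x^2 + 17y^2.

D is the region 0 ≤ x ≤ 6, 0 ≤ y ≤ 1. Evaluating the double integral:

    ∬_D (51x^2 + 17y^2) dA = ∫_0^{6} ∫_0^{1} (51x^2 + 17y^2) dy dx.

Inner (y from 0 to 1): 51x^2 + 17/3.
Outer (x from 0 to 6): 3706.

Therefore ∮_C P dx + Q dy = 3706.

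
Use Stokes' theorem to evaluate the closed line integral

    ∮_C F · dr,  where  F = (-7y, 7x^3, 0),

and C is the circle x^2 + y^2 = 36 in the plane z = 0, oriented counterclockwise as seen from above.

Let S be the flat disk x^2 + y^2 ≤ 36 in the plane z = 0, with upward unit normal n̂ = ẑ. By Stokes' theorem,

    ∮_C F · dr = ∬_S (∇ × F) · n̂ dS = ∬_D (curl F)_z dA,

where D is the disk x^2 + y^2 ≤ 36.

Compute the curl of F = (-7y, 7x^3, 0):
    (∇ × F)_x = ∂F_z/∂y - ∂F_y/∂z = 0,
    (∇ × F)_y = ∂F_x/∂z - ∂F_z/∂x = 0,
    (∇ × F)_z = ∂F_y/∂x - ∂F_x/∂y = 21x^2 + 7.

On z = 0, (curl F)_z = 21x^2 + 7.

Convert to polar (x = r cos θ, y = r sin θ, dA = r dr dθ); the integrand becomes 21r^2cos(θ)^2 + 7, so

    ∬_D (curl F)_z dA = ∫_0^{2π} ∫_0^{6} (21r^2cos(θ)^2 + 7) · r dr dθ.

Inner (r from 0 to 6): 6804cos(θ)^2 + 126.
Outer (θ from 0 to 2π): 7056π.

Therefore ∮_C F · dr = 7056π.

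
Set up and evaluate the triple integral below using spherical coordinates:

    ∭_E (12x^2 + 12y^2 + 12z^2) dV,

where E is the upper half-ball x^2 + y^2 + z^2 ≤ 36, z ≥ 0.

In spherical coordinates, x = ρ sin(φ) cos(θ), y = ρ sin(φ) sin(θ), z = ρ cos(φ), and dV = ρ^2 sin(φ) dρ dφ dθ.

The integrand becomes 12ρ^2, so

    ∭_E (12x^2 + 12y^2 + 12z^2) dV = ∫_{0}^{2π} ∫_{0}^{π/2} ∫_{0}^{6} (12ρ^2) · ρ^2 sin(φ) dρ dφ dθ.

Inner (ρ): 93312sin(φ)/5.
Middle (φ): 93312/5.
Outer (θ): 186624π/5.

Therefore the triple integral equals 186624π/5.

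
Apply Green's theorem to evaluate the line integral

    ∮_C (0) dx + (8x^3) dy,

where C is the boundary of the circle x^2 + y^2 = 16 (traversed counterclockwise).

Green's theorem converts the closed line integral into a double integral over the enclosed region D:

    ∮_C P dx + Q dy = ∬_D (∂Q/∂x - ∂P/∂y) dA.

Here P = 0, Q = 8x^3, so

    ∂Q/∂x = 24x^2,    ∂P/∂y = 0,
    ∂Q/∂x - ∂P/∂y = 24x^2.

D is the region x^2 + y^2 ≤ 16. Evaluating the double integral:

In polar coordinates (x = r cos θ, y = r sin θ, dA = r dr dθ) the integrand becomes 24r^2cos(θ)^2, so

    ∬_D (24x^2) dA = ∫_0^{2π} ∫_0^{4} (24r^2cos(θ)^2) · r dr dθ.

Inner (r from 0 to 4): 1536cos(θ)^2.
Outer (θ from 0 to 2π): 1536π.

Therefore ∮_C P dx + Q dy = 1536π.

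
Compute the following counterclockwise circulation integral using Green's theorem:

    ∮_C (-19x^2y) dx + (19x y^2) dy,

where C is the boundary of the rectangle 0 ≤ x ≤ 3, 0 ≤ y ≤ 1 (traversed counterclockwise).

Green's theorem converts the closed line integral into a double integral over the enclosed region D:

    ∮_C P dx + Q dy = ∬_D (∂Q/∂x - ∂P/∂y) dA.

Here P = -19x^2y, Q = 19x y^2, so

    ∂Q/∂x = 19y^2,    ∂P/∂y = -19x^2,
    ∂Q/∂x - ∂P/∂y = 19x^2 + 19y^2.

D is the region 0 ≤ x ≤ 3, 0 ≤ y ≤ 1. Evaluating the double integral:

    ∬_D (19x^2 + 19y^2) dA = ∫_0^{3} ∫_0^{1} (19x^2 + 19y^2) dy dx.

Inner (y from 0 to 1): 19x^2 + 19/3.
Outer (x from 0 to 3): 190.

Therefore ∮_C P dx + Q dy = 190.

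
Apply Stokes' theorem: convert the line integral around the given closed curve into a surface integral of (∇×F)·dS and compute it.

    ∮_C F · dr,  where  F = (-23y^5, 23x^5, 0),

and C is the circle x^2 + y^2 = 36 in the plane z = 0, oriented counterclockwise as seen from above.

Let S be the flat disk x^2 + y^2 ≤ 36 in the plane z = 0, with upward unit normal n̂ = ẑ. By Stokes' theorem,

    ∮_C F · dr = ∬_S (∇ × F) · n̂ dS = ∬_D (curl F)_z dA,

where D is the disk x^2 + y^2 ≤ 36.

Compute the curl of F = (-23y^5, 23x^5, 0):
    (∇ × F)_x = ∂F_z/∂y - ∂F_y/∂z = 0,
    (∇ × F)_y = ∂F_x/∂z - ∂F_z/∂x = 0,
    (∇ × F)_z = ∂F_y/∂x - ∂F_x/∂y = 115x^4 + 115y^4.

On z = 0, (curl F)_z = 115x^4 + 115y^4.

Convert to polar (x = r cos θ, y = r sin θ, dA = r dr dθ); the integrand becomes 115r^4(sin(θ)^4 + cos(θ)^4), so

    ∬_D (curl F)_z dA = ∫_0^{2π} ∫_0^{6} (115r^4(sin(θ)^4 + cos(θ)^4)) · r dr dθ.

Inner (r from 0 to 6): 894240sin(θ)^4 + 894240cos(θ)^4.
Outer (θ from 0 to 2π): 1341360π.

Therefore ∮_C F · dr = 1341360π.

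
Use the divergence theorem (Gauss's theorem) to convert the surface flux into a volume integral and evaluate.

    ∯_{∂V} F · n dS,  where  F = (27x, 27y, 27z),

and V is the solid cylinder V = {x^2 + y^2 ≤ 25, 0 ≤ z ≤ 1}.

By the divergence theorem,

    ∯_{∂V} F · n dS = ∭_V (∇ · F) dV.

Compute the divergence:
    ∇ · F = ∂F_x/∂x + ∂F_y/∂y + ∂F_z/∂z = 27 + 27 + 27 = 81.

In cylindrical coordinates, x = r cos(θ), y = r sin(θ), z = z, dV = r dr dθ dz, with 0 ≤ r ≤ 5, 0 ≤ θ ≤ 2π, 0 ≤ z ≤ 1.

The integrand, after substitution and multiplying by the volume element, becomes (81) · r, so

    ∭_V (∇·F) dV = ∫_0^{2π} ∫_0^{5} ∫_0^{1} (81) · r dz dr dθ.

Inner (z from 0 to 1): 81r.
Middle (r from 0 to 5): 2025/2.
Outer (θ from 0 to 2π): 2025π.

Therefore ∯_{∂V} F · n dS = 2025π.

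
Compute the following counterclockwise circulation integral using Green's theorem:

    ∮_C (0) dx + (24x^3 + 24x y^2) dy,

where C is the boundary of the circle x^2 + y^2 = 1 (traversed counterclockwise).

Green's theorem converts the closed line integral into a double integral over the enclosed region D:

    ∮_C P dx + Q dy = ∬_D (∂Q/∂x - ∂P/∂y) dA.

Here P = 0, Q = 24x^3 + 24x y^2, so

    ∂Q/∂x = 72x^2 + 24y^2,    ∂P/∂y = 0,
    ∂Q/∂x - ∂P/∂y = 72x^2 + 24y^2.

D is the region x^2 + y^2 ≤ 1. Evaluating the double integral:

In polar coordinates (x = r cos θ, y = r sin θ, dA = r dr dθ) the integrand becomes 24r^2(cos(2θ) + 2), so

    ∬_D (72x^2 + 24y^2) dA = ∫_0^{2π} ∫_0^{1} (24r^2(cos(2θ) + 2)) · r dr dθ.

Inner (r from 0 to 1): 6cos(2θ) + 12.
Outer (θ from 0 to 2π): 24π.

Therefore ∮_C P dx + Q dy = 24π.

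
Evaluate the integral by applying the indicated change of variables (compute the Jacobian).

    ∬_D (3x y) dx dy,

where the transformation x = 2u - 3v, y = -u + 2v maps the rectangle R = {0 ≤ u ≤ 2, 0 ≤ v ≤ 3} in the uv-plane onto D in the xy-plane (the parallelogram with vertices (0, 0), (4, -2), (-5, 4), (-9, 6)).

Compute the Jacobian determinant of (x, y) with respect to (u, v):

    ∂(x,y)/∂(u,v) = | 2  -3 | = (2)(2) - (-3)(-1) = 1.
                   | -1  2 |

Its absolute value is |J| = 1 (the area scaling factor).

Substituting x = 2u - 3v, y = -u + 2v into the integrand,

    3x y → -6u^2 + 21u v - 18v^2,

so the integral becomes

    ∬_R (-6u^2 + 21u v - 18v^2) · |J| du dv = ∫_0^2 ∫_0^3 (-6u^2 + 21u v - 18v^2) dv du.

Inner (v): -18u^2 + 189u/2 - 162.
Outer (u): -183.

Therefore ∬_D (3x y) dx dy = -183.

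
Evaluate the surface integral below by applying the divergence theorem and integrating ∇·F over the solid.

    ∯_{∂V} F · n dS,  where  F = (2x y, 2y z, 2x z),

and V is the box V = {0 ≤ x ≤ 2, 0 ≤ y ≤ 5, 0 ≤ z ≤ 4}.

By the divergence theorem,

    ∯_{∂V} F · n dS = ∭_V (∇ · F) dV.

Compute the divergence:
    ∇ · F = ∂F_x/∂x + ∂F_y/∂y + ∂F_z/∂z = 2y + 2z + 2x = 2x + 2y + 2z.

V is a rectangular box, so dV = dx dy dz with 0 ≤ x ≤ 2, 0 ≤ y ≤ 5, 0 ≤ z ≤ 4.

Integrate (2x + 2y + 2z) over V as an iterated integral:

    ∭_V (∇·F) dV = ∫_0^{2} ∫_0^{5} ∫_0^{4} (2x + 2y + 2z) dz dy dx.

Inner (z from 0 to 4): 8x + 8y + 16.
Middle (y from 0 to 5): 40x + 180.
Outer (x from 0 to 2): 440.

Therefore ∯_{∂V} F · n dS = 440.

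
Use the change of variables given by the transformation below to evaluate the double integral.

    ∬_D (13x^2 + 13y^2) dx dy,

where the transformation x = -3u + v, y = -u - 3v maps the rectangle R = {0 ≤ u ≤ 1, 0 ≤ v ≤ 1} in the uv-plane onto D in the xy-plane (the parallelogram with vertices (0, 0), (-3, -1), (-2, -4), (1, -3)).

Compute the Jacobian determinant of (x, y) with respect to (u, v):

    ∂(x,y)/∂(u,v) = | -3  1 | = (-3)(-3) - (1)(-1) = 10.
                   | -1  -3 |

Its absolute value is |J| = 10 (the area scaling factor).

Substituting x = -3u + v, y = -u - 3v into the integrand,

    13x^2 + 13y^2 → 130u^2 + 130v^2,

so the integral becomes

    ∬_R (130u^2 + 130v^2) · |J| du dv = ∫_0^1 ∫_0^1 (1300u^2 + 1300v^2) dv du.

Inner (v): 1300u^2 + 1300/3.
Outer (u): 2600/3.

Therefore ∬_D (13x^2 + 13y^2) dx dy = 2600/3.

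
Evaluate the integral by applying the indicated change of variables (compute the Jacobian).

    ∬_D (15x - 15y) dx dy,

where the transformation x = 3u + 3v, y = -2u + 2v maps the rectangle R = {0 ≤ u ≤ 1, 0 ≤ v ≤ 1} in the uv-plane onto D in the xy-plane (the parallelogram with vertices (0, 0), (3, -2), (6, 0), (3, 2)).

Compute the Jacobian determinant of (x, y) with respect to (u, v):

    ∂(x,y)/∂(u,v) = | 3  3 | = (3)(2) - (3)(-2) = 12.
                   | -2  2 |

Its absolute value is |J| = 12 (the area scaling factor).

Substituting x = 3u + 3v, y = -2u + 2v into the integrand,

    15x - 15y → 75u + 15v,

so the integral becomes

    ∬_R (75u + 15v) · |J| du dv = ∫_0^1 ∫_0^1 (900u + 180v) dv du.

Inner (v): 900u + 90.
Outer (u): 540.

Therefore ∬_D (15x - 15y) dx dy = 540.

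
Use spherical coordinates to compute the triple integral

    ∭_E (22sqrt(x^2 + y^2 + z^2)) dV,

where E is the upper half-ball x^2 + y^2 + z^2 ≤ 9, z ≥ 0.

In spherical coordinates, x = ρ sin(φ) cos(θ), y = ρ sin(φ) sin(θ), z = ρ cos(φ), and dV = ρ^2 sin(φ) dρ dφ dθ.

The integrand becomes 22ρ, so

    ∭_E (22sqrt(x^2 + y^2 + z^2)) dV = ∫_{0}^{2π} ∫_{0}^{π/2} ∫_{0}^{3} (22ρ) · ρ^2 sin(φ) dρ dφ dθ.

Inner (ρ): 891sin(φ)/2.
Middle (φ): 891/2.
Outer (θ): 891π.

Therefore the triple integral equals 891π.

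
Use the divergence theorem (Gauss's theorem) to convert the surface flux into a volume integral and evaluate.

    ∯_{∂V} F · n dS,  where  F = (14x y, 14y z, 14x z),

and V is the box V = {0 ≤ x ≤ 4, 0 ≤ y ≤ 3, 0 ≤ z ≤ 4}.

By the divergence theorem,

    ∯_{∂V} F · n dS = ∭_V (∇ · F) dV.

Compute the divergence:
    ∇ · F = ∂F_x/∂x + ∂F_y/∂y + ∂F_z/∂z = 14y + 14z + 14x = 14x + 14y + 14z.

V is a rectangular box, so dV = dx dy dz with 0 ≤ x ≤ 4, 0 ≤ y ≤ 3, 0 ≤ z ≤ 4.

Integrate (14x + 14y + 14z) over V as an iterated integral:

    ∭_V (∇·F) dV = ∫_0^{4} ∫_0^{3} ∫_0^{4} (14x + 14y + 14z) dz dy dx.

Inner (z from 0 to 4): 56x + 56y + 112.
Middle (y from 0 to 3): 168x + 588.
Outer (x from 0 to 4): 3696.

Therefore ∯_{∂V} F · n dS = 3696.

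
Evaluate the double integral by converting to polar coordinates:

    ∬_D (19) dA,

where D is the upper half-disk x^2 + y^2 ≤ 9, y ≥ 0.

The region D is 0 ≤ r ≤ 3, 0 ≤ θ ≤ π in polar coordinates, where x = r cos(θ), y = r sin(θ), and dA = r dr dθ.

Under the substitution, the integrand becomes 19, so

    ∬_D (19) dA = ∫_{0}^{π} ∫_{0}^{3} (19) · r dr dθ.

Inner integral (in r): ∫_{0}^{3} (19) · r dr = 171/2.

Outer integral (in θ): ∫_{0}^{π} (171/2) dθ = 171π/2.

Therefore ∬_D (19) dA = 171π/2.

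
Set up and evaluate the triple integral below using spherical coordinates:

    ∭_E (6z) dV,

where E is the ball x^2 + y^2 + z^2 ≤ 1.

In spherical coordinates, x = ρ sin(φ) cos(θ), y = ρ sin(φ) sin(θ), z = ρ cos(φ), and dV = ρ^2 sin(φ) dρ dφ dθ.

The integrand becomes 6ρ cos(φ), so

    ∭_E (6z) dV = ∫_{0}^{2π} ∫_{0}^{π} ∫_{0}^{1} (6ρ cos(φ)) · ρ^2 sin(φ) dρ dφ dθ.

Inner (ρ): 3sin(2φ)/4.
Middle (φ): 0.
Outer (θ): 0.

Therefore the triple integral equals 0.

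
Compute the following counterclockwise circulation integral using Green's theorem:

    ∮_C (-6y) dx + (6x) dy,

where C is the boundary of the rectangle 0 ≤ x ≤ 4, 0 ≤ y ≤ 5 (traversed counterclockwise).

Green's theorem converts the closed line integral into a double integral over the enclosed region D:

    ∮_C P dx + Q dy = ∬_D (∂Q/∂x - ∂P/∂y) dA.

Here P = -6y, Q = 6x, so

    ∂Q/∂x = 6,    ∂P/∂y = -6,
    ∂Q/∂x - ∂P/∂y = 12.

D is the region 0 ≤ x ≤ 4, 0 ≤ y ≤ 5. Evaluating the double integral:

    ∬_D (12) dA = ∫_0^{4} ∫_0^{5} (12) dy dx.

Inner (y from 0 to 5): 60.
Outer (x from 0 to 4): 240.

Therefore ∮_C P dx + Q dy = 240.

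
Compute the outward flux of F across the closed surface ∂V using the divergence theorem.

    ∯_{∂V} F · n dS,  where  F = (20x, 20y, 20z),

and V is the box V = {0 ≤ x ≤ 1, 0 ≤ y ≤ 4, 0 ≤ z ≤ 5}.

By the divergence theorem,

    ∯_{∂V} F · n dS = ∭_V (∇ · F) dV.

Compute the divergence:
    ∇ · F = ∂F_x/∂x + ∂F_y/∂y + ∂F_z/∂z = 20 + 20 + 20 = 60.

V is a rectangular box, so dV = dx dy dz with 0 ≤ x ≤ 1, 0 ≤ y ≤ 4, 0 ≤ z ≤ 5.

Integrate (60) over V as an iterated integral:

    ∭_V (∇·F) dV = ∫_0^{1} ∫_0^{4} ∫_0^{5} (60) dz dy dx.

Inner (z from 0 to 5): 300.
Middle (y from 0 to 4): 1200.
Outer (x from 0 to 1): 1200.

Therefore ∯_{∂V} F · n dS = 1200.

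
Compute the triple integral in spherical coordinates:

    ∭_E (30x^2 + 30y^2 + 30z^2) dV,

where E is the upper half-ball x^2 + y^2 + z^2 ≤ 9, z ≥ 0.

In spherical coordinates, x = ρ sin(φ) cos(θ), y = ρ sin(φ) sin(θ), z = ρ cos(φ), and dV = ρ^2 sin(φ) dρ dφ dθ.

The integrand becomes 30ρ^2, so

    ∭_E (30x^2 + 30y^2 + 30z^2) dV = ∫_{0}^{2π} ∫_{0}^{π/2} ∫_{0}^{3} (30ρ^2) · ρ^2 sin(φ) dρ dφ dθ.

Inner (ρ): 1458sin(φ).
Middle (φ): 1458.
Outer (θ): 2916π.

Therefore the triple integral equals 2916π.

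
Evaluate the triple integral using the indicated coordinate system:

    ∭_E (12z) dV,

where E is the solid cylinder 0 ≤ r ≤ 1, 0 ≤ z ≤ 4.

In cylindrical coordinates, x = r cos(θ), y = r sin(θ), z = z, and dV = r dr dθ dz.

The integrand becomes 12z, so

    ∭_E (12z) dV = ∫_{0}^{2π} ∫_{0}^{1} ∫_{0}^{4} (12z) · r dz dr dθ.

Inner (z): 96r.
Middle (r from 0 to 1): 48.
Outer (θ): 96π.

Therefore the triple integral equals 96π.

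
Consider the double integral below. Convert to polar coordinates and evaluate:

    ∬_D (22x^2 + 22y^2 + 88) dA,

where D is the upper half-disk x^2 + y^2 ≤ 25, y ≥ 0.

The region D is 0 ≤ r ≤ 5, 0 ≤ θ ≤ π in polar coordinates, where x = r cos(θ), y = r sin(θ), and dA = r dr dθ.

Under the substitution, the integrand becomes 22r^2 + 88, so

    ∬_D (22x^2 + 22y^2 + 88) dA = ∫_{0}^{π} ∫_{0}^{5} (22r^2 + 88) · r dr dθ.

Inner integral (in r): ∫_{0}^{5} (22r^2 + 88) · r dr = 9075/2.

Outer integral (in θ): ∫_{0}^{π} (9075/2) dθ = 9075π/2.

Therefore ∬_D (22x^2 + 22y^2 + 88) dA = 9075π/2.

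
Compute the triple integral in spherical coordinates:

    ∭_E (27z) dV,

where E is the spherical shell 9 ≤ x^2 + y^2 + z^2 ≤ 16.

In spherical coordinates, x = ρ sin(φ) cos(θ), y = ρ sin(φ) sin(θ), z = ρ cos(φ), and dV = ρ^2 sin(φ) dρ dφ dθ.

The integrand becomes 27ρ cos(φ), so

    ∭_E (27z) dV = ∫_{0}^{2π} ∫_{0}^{π} ∫_{3}^{4} (27ρ cos(φ)) · ρ^2 sin(φ) dρ dφ dθ.

Inner (ρ): 4725sin(2φ)/8.
Middle (φ): 0.
Outer (θ): 0.

Therefore the triple integral equals 0.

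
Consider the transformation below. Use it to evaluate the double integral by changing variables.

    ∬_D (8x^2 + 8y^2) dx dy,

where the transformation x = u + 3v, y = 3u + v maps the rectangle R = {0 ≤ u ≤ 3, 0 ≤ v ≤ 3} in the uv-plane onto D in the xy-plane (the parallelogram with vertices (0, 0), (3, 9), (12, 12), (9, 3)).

Compute the Jacobian determinant of (x, y) with respect to (u, v):

    ∂(x,y)/∂(u,v) = | 1  3 | = (1)(1) - (3)(3) = -8.
                   | 3  1 |

Its absolute value is |J| = 8 (the area scaling factor).

Substituting x = u + 3v, y = 3u + v into the integrand,

    8x^2 + 8y^2 → 80u^2 + 96u v + 80v^2,

so the integral becomes

    ∬_R (80u^2 + 96u v + 80v^2) · |J| du dv = ∫_0^3 ∫_0^3 (640u^2 + 768u v + 640v^2) dv du.

Inner (v): 1920u^2 + 3456u + 5760.
Outer (u): 50112.

Therefore ∬_D (8x^2 + 8y^2) dx dy = 50112.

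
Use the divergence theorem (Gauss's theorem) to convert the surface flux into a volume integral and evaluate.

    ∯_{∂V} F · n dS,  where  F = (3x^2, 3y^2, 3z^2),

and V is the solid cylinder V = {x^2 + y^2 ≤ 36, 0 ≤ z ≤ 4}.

By the divergence theorem,

    ∯_{∂V} F · n dS = ∭_V (∇ · F) dV.

Compute the divergence:
    ∇ · F = ∂F_x/∂x + ∂F_y/∂y + ∂F_z/∂z = 6x + 6y + 6z.

In cylindrical coordinates, x = r cos(θ), y = r sin(θ), z = z, dV = r dr dθ dz, with 0 ≤ r ≤ 6, 0 ≤ θ ≤ 2π, 0 ≤ z ≤ 4.

The integrand, after substitution and multiplying by the volume element, becomes (6sqrt(2)r sin(θ + π/4) + 6z) · r, so

    ∭_V (∇·F) dV = ∫_0^{2π} ∫_0^{6} ∫_0^{4} (6sqrt(2)r sin(θ + π/4) + 6z) · r dz dr dθ.

Inner (z from 0 to 4): 24r (sqrt(2)r sin(θ + π/4) + 2).
Middle (r from 0 to 6): 1728sqrt(2)sin(θ + π/4) + 864.
Outer (θ from 0 to 2π): 1728π.

Therefore ∯_{∂V} F · n dS = 1728π.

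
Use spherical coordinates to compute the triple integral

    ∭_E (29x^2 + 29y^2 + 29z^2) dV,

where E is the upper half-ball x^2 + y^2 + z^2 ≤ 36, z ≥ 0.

In spherical coordinates, x = ρ sin(φ) cos(θ), y = ρ sin(φ) sin(θ), z = ρ cos(φ), and dV = ρ^2 sin(φ) dρ dφ dθ.

The integrand becomes 29ρ^2, so

    ∭_E (29x^2 + 29y^2 + 29z^2) dV = ∫_{0}^{2π} ∫_{0}^{π/2} ∫_{0}^{6} (29ρ^2) · ρ^2 sin(φ) dρ dφ dθ.

Inner (ρ): 225504sin(φ)/5.
Middle (φ): 225504/5.
Outer (θ): 451008π/5.

Therefore the triple integral equals 451008π/5.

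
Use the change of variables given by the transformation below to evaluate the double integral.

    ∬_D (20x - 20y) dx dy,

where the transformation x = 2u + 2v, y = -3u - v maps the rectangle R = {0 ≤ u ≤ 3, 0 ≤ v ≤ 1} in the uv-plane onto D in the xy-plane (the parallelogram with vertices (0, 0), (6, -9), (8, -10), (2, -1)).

Compute the Jacobian determinant of (x, y) with respect to (u, v):

    ∂(x,y)/∂(u,v) = | 2  2 | = (2)(-1) - (2)(-3) = 4.
                   | -3  -1 |

Its absolute value is |J| = 4 (the area scaling factor).

Substituting x = 2u + 2v, y = -3u - v into the integrand,

    20x - 20y → 100u + 60v,

so the integral becomes

    ∬_R (100u + 60v) · |J| du dv = ∫_0^3 ∫_0^1 (400u + 240v) dv du.

Inner (v): 400u + 120.
Outer (u): 2160.

Therefore ∬_D (20x - 20y) dx dy = 2160.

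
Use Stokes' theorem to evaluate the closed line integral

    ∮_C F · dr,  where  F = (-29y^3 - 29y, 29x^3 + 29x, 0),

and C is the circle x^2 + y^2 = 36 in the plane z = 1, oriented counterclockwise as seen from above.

Let S be the flat disk x^2 + y^2 ≤ 36 in the plane z = 1, with upward unit normal n̂ = ẑ. By Stokes' theorem,

    ∮_C F · dr = ∬_S (∇ × F) · n̂ dS = ∬_D (curl F)_z dA,

where D is the disk x^2 + y^2 ≤ 36.

Compute the curl of F = (-29y^3 - 29y, 29x^3 + 29x, 0):
    (∇ × F)_x = ∂F_z/∂y - ∂F_y/∂z = 0,
    (∇ × F)_y = ∂F_x/∂z - ∂F_z/∂x = 0,
    (∇ × F)_z = ∂F_y/∂x - ∂F_x/∂y = 87x^2 + 87y^2 + 58.

On z = 1, (curl F)_z = 87x^2 + 87y^2 + 58.

Convert to polar (x = r cos θ, y = r sin θ, dA = r dr dθ); the integrand becomes 87r^2 + 58, so

    ∬_D (curl F)_z dA = ∫_0^{2π} ∫_0^{6} (87r^2 + 58) · r dr dθ.

Inner (r from 0 to 6): 29232.
Outer (θ from 0 to 2π): 58464π.

Therefore ∮_C F · dr = 58464π.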